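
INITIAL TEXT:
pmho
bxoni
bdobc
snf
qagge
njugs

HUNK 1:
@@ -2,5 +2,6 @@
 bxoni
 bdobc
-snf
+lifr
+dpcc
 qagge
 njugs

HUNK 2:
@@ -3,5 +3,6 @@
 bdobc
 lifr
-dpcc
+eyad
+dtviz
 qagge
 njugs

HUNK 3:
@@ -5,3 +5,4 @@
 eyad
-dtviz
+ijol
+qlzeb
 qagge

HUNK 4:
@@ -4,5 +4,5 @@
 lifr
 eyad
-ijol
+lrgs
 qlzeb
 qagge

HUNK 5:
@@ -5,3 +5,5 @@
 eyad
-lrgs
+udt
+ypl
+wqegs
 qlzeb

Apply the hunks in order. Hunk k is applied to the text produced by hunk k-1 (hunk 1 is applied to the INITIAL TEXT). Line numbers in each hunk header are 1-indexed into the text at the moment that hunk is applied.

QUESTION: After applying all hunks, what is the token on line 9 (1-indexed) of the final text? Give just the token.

Hunk 1: at line 2 remove [snf] add [lifr,dpcc] -> 7 lines: pmho bxoni bdobc lifr dpcc qagge njugs
Hunk 2: at line 3 remove [dpcc] add [eyad,dtviz] -> 8 lines: pmho bxoni bdobc lifr eyad dtviz qagge njugs
Hunk 3: at line 5 remove [dtviz] add [ijol,qlzeb] -> 9 lines: pmho bxoni bdobc lifr eyad ijol qlzeb qagge njugs
Hunk 4: at line 4 remove [ijol] add [lrgs] -> 9 lines: pmho bxoni bdobc lifr eyad lrgs qlzeb qagge njugs
Hunk 5: at line 5 remove [lrgs] add [udt,ypl,wqegs] -> 11 lines: pmho bxoni bdobc lifr eyad udt ypl wqegs qlzeb qagge njugs
Final line 9: qlzeb

Answer: qlzeb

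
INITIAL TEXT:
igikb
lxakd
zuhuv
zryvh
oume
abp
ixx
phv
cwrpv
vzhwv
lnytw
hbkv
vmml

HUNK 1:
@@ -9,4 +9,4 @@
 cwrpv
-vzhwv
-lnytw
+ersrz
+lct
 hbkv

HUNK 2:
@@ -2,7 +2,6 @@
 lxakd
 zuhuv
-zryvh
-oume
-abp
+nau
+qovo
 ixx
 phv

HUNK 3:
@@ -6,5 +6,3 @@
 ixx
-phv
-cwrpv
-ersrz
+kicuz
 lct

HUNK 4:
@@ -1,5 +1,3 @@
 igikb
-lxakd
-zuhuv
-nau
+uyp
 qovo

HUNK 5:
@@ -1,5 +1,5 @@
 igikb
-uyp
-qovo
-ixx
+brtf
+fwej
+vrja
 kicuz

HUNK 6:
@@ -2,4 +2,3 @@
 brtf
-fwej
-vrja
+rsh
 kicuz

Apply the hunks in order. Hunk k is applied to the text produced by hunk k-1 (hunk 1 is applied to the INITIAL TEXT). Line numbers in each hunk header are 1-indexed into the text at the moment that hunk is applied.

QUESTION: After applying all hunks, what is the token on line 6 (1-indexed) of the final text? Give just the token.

Hunk 1: at line 9 remove [vzhwv,lnytw] add [ersrz,lct] -> 13 lines: igikb lxakd zuhuv zryvh oume abp ixx phv cwrpv ersrz lct hbkv vmml
Hunk 2: at line 2 remove [zryvh,oume,abp] add [nau,qovo] -> 12 lines: igikb lxakd zuhuv nau qovo ixx phv cwrpv ersrz lct hbkv vmml
Hunk 3: at line 6 remove [phv,cwrpv,ersrz] add [kicuz] -> 10 lines: igikb lxakd zuhuv nau qovo ixx kicuz lct hbkv vmml
Hunk 4: at line 1 remove [lxakd,zuhuv,nau] add [uyp] -> 8 lines: igikb uyp qovo ixx kicuz lct hbkv vmml
Hunk 5: at line 1 remove [uyp,qovo,ixx] add [brtf,fwej,vrja] -> 8 lines: igikb brtf fwej vrja kicuz lct hbkv vmml
Hunk 6: at line 2 remove [fwej,vrja] add [rsh] -> 7 lines: igikb brtf rsh kicuz lct hbkv vmml
Final line 6: hbkv

Answer: hbkv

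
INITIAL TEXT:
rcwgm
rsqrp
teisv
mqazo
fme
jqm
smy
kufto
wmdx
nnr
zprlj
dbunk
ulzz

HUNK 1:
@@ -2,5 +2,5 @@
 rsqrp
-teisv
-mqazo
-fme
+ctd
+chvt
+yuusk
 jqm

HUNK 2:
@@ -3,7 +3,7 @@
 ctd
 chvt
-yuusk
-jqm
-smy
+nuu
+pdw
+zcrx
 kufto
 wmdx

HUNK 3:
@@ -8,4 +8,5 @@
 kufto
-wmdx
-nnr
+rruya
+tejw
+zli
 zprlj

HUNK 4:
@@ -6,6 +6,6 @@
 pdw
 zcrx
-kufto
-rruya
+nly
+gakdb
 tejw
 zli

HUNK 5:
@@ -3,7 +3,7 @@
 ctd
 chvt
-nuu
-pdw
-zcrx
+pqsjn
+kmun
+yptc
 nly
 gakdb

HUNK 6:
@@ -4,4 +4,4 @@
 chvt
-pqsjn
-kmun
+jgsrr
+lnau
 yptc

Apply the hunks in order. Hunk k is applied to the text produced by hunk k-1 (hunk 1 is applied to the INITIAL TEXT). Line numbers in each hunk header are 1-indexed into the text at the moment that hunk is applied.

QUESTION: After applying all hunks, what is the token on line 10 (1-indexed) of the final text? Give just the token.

Hunk 1: at line 2 remove [teisv,mqazo,fme] add [ctd,chvt,yuusk] -> 13 lines: rcwgm rsqrp ctd chvt yuusk jqm smy kufto wmdx nnr zprlj dbunk ulzz
Hunk 2: at line 3 remove [yuusk,jqm,smy] add [nuu,pdw,zcrx] -> 13 lines: rcwgm rsqrp ctd chvt nuu pdw zcrx kufto wmdx nnr zprlj dbunk ulzz
Hunk 3: at line 8 remove [wmdx,nnr] add [rruya,tejw,zli] -> 14 lines: rcwgm rsqrp ctd chvt nuu pdw zcrx kufto rruya tejw zli zprlj dbunk ulzz
Hunk 4: at line 6 remove [kufto,rruya] add [nly,gakdb] -> 14 lines: rcwgm rsqrp ctd chvt nuu pdw zcrx nly gakdb tejw zli zprlj dbunk ulzz
Hunk 5: at line 3 remove [nuu,pdw,zcrx] add [pqsjn,kmun,yptc] -> 14 lines: rcwgm rsqrp ctd chvt pqsjn kmun yptc nly gakdb tejw zli zprlj dbunk ulzz
Hunk 6: at line 4 remove [pqsjn,kmun] add [jgsrr,lnau] -> 14 lines: rcwgm rsqrp ctd chvt jgsrr lnau yptc nly gakdb tejw zli zprlj dbunk ulzz
Final line 10: tejw

Answer: tejw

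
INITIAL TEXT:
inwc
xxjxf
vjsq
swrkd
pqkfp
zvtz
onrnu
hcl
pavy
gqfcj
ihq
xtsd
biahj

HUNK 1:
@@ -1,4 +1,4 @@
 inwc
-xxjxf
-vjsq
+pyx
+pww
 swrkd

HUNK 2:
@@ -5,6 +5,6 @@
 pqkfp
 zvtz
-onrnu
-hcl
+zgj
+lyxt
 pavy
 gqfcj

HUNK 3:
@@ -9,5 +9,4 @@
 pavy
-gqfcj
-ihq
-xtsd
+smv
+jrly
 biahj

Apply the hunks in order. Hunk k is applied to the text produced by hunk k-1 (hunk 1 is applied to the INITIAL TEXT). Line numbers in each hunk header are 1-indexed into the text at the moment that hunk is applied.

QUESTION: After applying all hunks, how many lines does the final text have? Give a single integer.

Hunk 1: at line 1 remove [xxjxf,vjsq] add [pyx,pww] -> 13 lines: inwc pyx pww swrkd pqkfp zvtz onrnu hcl pavy gqfcj ihq xtsd biahj
Hunk 2: at line 5 remove [onrnu,hcl] add [zgj,lyxt] -> 13 lines: inwc pyx pww swrkd pqkfp zvtz zgj lyxt pavy gqfcj ihq xtsd biahj
Hunk 3: at line 9 remove [gqfcj,ihq,xtsd] add [smv,jrly] -> 12 lines: inwc pyx pww swrkd pqkfp zvtz zgj lyxt pavy smv jrly biahj
Final line count: 12

Answer: 12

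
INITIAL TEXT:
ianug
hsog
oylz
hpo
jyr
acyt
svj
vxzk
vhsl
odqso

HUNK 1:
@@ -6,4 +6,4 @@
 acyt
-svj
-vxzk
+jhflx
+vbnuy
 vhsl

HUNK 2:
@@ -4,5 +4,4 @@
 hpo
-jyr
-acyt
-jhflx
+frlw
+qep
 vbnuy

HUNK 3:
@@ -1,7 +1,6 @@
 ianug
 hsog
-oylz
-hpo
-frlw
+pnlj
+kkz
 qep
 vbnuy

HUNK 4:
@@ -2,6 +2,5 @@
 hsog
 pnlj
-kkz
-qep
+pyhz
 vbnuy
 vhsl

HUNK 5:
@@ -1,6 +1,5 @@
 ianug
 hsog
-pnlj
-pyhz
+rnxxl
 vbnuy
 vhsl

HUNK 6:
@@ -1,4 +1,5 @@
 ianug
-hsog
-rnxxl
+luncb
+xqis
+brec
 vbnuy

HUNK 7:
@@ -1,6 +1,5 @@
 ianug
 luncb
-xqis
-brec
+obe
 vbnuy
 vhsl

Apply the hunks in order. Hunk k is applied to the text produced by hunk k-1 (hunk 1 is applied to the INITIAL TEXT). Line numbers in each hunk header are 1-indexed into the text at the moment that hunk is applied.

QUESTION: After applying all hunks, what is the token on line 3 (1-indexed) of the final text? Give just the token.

Answer: obe

Derivation:
Hunk 1: at line 6 remove [svj,vxzk] add [jhflx,vbnuy] -> 10 lines: ianug hsog oylz hpo jyr acyt jhflx vbnuy vhsl odqso
Hunk 2: at line 4 remove [jyr,acyt,jhflx] add [frlw,qep] -> 9 lines: ianug hsog oylz hpo frlw qep vbnuy vhsl odqso
Hunk 3: at line 1 remove [oylz,hpo,frlw] add [pnlj,kkz] -> 8 lines: ianug hsog pnlj kkz qep vbnuy vhsl odqso
Hunk 4: at line 2 remove [kkz,qep] add [pyhz] -> 7 lines: ianug hsog pnlj pyhz vbnuy vhsl odqso
Hunk 5: at line 1 remove [pnlj,pyhz] add [rnxxl] -> 6 lines: ianug hsog rnxxl vbnuy vhsl odqso
Hunk 6: at line 1 remove [hsog,rnxxl] add [luncb,xqis,brec] -> 7 lines: ianug luncb xqis brec vbnuy vhsl odqso
Hunk 7: at line 1 remove [xqis,brec] add [obe] -> 6 lines: ianug luncb obe vbnuy vhsl odqso
Final line 3: obe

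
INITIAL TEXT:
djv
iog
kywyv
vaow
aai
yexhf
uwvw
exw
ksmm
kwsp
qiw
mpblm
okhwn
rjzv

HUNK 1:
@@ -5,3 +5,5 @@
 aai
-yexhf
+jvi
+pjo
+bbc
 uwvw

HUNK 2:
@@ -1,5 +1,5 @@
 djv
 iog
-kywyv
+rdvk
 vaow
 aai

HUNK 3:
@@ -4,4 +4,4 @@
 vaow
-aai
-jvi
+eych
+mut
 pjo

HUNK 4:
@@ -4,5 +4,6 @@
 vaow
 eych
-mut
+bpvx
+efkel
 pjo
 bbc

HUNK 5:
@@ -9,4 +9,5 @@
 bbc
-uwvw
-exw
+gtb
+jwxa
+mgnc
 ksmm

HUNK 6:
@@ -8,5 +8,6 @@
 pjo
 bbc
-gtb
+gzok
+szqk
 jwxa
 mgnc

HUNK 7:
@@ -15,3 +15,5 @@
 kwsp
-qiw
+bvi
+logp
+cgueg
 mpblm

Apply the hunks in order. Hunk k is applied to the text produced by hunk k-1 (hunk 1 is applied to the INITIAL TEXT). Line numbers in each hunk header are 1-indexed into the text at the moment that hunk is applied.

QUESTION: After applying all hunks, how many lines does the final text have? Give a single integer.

Hunk 1: at line 5 remove [yexhf] add [jvi,pjo,bbc] -> 16 lines: djv iog kywyv vaow aai jvi pjo bbc uwvw exw ksmm kwsp qiw mpblm okhwn rjzv
Hunk 2: at line 1 remove [kywyv] add [rdvk] -> 16 lines: djv iog rdvk vaow aai jvi pjo bbc uwvw exw ksmm kwsp qiw mpblm okhwn rjzv
Hunk 3: at line 4 remove [aai,jvi] add [eych,mut] -> 16 lines: djv iog rdvk vaow eych mut pjo bbc uwvw exw ksmm kwsp qiw mpblm okhwn rjzv
Hunk 4: at line 4 remove [mut] add [bpvx,efkel] -> 17 lines: djv iog rdvk vaow eych bpvx efkel pjo bbc uwvw exw ksmm kwsp qiw mpblm okhwn rjzv
Hunk 5: at line 9 remove [uwvw,exw] add [gtb,jwxa,mgnc] -> 18 lines: djv iog rdvk vaow eych bpvx efkel pjo bbc gtb jwxa mgnc ksmm kwsp qiw mpblm okhwn rjzv
Hunk 6: at line 8 remove [gtb] add [gzok,szqk] -> 19 lines: djv iog rdvk vaow eych bpvx efkel pjo bbc gzok szqk jwxa mgnc ksmm kwsp qiw mpblm okhwn rjzv
Hunk 7: at line 15 remove [qiw] add [bvi,logp,cgueg] -> 21 lines: djv iog rdvk vaow eych bpvx efkel pjo bbc gzok szqk jwxa mgnc ksmm kwsp bvi logp cgueg mpblm okhwn rjzv
Final line count: 21

Answer: 21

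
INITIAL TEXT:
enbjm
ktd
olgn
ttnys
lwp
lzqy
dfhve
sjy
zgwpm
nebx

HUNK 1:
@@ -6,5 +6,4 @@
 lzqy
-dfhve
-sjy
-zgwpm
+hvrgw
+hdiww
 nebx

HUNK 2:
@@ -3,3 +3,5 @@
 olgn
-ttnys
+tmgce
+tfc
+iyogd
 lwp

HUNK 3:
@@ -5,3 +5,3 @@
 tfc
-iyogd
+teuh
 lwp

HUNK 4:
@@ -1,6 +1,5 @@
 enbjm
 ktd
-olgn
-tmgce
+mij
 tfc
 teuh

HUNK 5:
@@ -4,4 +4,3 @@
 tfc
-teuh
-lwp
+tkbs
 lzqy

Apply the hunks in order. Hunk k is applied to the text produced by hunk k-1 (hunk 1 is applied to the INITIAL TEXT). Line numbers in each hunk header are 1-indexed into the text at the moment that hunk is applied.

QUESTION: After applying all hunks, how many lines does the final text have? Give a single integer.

Answer: 9

Derivation:
Hunk 1: at line 6 remove [dfhve,sjy,zgwpm] add [hvrgw,hdiww] -> 9 lines: enbjm ktd olgn ttnys lwp lzqy hvrgw hdiww nebx
Hunk 2: at line 3 remove [ttnys] add [tmgce,tfc,iyogd] -> 11 lines: enbjm ktd olgn tmgce tfc iyogd lwp lzqy hvrgw hdiww nebx
Hunk 3: at line 5 remove [iyogd] add [teuh] -> 11 lines: enbjm ktd olgn tmgce tfc teuh lwp lzqy hvrgw hdiww nebx
Hunk 4: at line 1 remove [olgn,tmgce] add [mij] -> 10 lines: enbjm ktd mij tfc teuh lwp lzqy hvrgw hdiww nebx
Hunk 5: at line 4 remove [teuh,lwp] add [tkbs] -> 9 lines: enbjm ktd mij tfc tkbs lzqy hvrgw hdiww nebx
Final line count: 9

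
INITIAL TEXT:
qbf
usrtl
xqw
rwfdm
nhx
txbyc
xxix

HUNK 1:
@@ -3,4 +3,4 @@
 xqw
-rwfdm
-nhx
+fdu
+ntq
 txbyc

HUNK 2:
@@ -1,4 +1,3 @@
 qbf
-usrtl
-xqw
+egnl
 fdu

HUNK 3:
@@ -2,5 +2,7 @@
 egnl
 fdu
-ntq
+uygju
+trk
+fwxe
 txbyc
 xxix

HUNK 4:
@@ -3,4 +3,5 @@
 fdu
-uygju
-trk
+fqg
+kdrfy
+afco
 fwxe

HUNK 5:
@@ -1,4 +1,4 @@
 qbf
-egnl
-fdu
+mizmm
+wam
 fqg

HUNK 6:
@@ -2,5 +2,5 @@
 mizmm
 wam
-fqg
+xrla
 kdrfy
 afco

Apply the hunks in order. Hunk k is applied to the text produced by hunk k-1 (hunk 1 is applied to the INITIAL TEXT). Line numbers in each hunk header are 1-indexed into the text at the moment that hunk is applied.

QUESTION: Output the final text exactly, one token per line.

Hunk 1: at line 3 remove [rwfdm,nhx] add [fdu,ntq] -> 7 lines: qbf usrtl xqw fdu ntq txbyc xxix
Hunk 2: at line 1 remove [usrtl,xqw] add [egnl] -> 6 lines: qbf egnl fdu ntq txbyc xxix
Hunk 3: at line 2 remove [ntq] add [uygju,trk,fwxe] -> 8 lines: qbf egnl fdu uygju trk fwxe txbyc xxix
Hunk 4: at line 3 remove [uygju,trk] add [fqg,kdrfy,afco] -> 9 lines: qbf egnl fdu fqg kdrfy afco fwxe txbyc xxix
Hunk 5: at line 1 remove [egnl,fdu] add [mizmm,wam] -> 9 lines: qbf mizmm wam fqg kdrfy afco fwxe txbyc xxix
Hunk 6: at line 2 remove [fqg] add [xrla] -> 9 lines: qbf mizmm wam xrla kdrfy afco fwxe txbyc xxix

Answer: qbf
mizmm
wam
xrla
kdrfy
afco
fwxe
txbyc
xxix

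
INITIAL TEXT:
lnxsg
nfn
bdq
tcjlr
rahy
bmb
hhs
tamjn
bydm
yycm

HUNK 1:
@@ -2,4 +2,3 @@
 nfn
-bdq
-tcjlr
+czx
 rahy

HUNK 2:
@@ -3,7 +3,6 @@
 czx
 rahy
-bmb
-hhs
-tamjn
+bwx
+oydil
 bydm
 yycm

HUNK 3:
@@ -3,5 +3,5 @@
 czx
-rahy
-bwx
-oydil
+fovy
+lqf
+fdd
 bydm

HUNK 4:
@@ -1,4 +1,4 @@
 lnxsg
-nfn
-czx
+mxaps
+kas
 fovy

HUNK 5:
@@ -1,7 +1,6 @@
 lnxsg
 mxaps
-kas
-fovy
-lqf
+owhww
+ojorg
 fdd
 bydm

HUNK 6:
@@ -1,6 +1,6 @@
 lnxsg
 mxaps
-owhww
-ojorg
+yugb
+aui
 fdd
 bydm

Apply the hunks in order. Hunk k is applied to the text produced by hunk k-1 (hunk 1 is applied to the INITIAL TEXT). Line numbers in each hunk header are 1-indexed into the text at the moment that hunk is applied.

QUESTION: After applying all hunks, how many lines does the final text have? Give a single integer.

Hunk 1: at line 2 remove [bdq,tcjlr] add [czx] -> 9 lines: lnxsg nfn czx rahy bmb hhs tamjn bydm yycm
Hunk 2: at line 3 remove [bmb,hhs,tamjn] add [bwx,oydil] -> 8 lines: lnxsg nfn czx rahy bwx oydil bydm yycm
Hunk 3: at line 3 remove [rahy,bwx,oydil] add [fovy,lqf,fdd] -> 8 lines: lnxsg nfn czx fovy lqf fdd bydm yycm
Hunk 4: at line 1 remove [nfn,czx] add [mxaps,kas] -> 8 lines: lnxsg mxaps kas fovy lqf fdd bydm yycm
Hunk 5: at line 1 remove [kas,fovy,lqf] add [owhww,ojorg] -> 7 lines: lnxsg mxaps owhww ojorg fdd bydm yycm
Hunk 6: at line 1 remove [owhww,ojorg] add [yugb,aui] -> 7 lines: lnxsg mxaps yugb aui fdd bydm yycm
Final line count: 7

Answer: 7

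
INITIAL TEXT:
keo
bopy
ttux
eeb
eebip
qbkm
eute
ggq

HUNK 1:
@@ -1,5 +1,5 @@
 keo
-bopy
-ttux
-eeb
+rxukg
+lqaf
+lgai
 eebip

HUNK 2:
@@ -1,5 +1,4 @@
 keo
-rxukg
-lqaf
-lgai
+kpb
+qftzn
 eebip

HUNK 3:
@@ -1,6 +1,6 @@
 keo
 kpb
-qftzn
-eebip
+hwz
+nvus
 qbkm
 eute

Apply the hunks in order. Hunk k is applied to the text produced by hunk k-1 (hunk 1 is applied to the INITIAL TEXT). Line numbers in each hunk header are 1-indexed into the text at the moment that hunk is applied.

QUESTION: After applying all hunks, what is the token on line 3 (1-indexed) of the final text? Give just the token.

Hunk 1: at line 1 remove [bopy,ttux,eeb] add [rxukg,lqaf,lgai] -> 8 lines: keo rxukg lqaf lgai eebip qbkm eute ggq
Hunk 2: at line 1 remove [rxukg,lqaf,lgai] add [kpb,qftzn] -> 7 lines: keo kpb qftzn eebip qbkm eute ggq
Hunk 3: at line 1 remove [qftzn,eebip] add [hwz,nvus] -> 7 lines: keo kpb hwz nvus qbkm eute ggq
Final line 3: hwz

Answer: hwz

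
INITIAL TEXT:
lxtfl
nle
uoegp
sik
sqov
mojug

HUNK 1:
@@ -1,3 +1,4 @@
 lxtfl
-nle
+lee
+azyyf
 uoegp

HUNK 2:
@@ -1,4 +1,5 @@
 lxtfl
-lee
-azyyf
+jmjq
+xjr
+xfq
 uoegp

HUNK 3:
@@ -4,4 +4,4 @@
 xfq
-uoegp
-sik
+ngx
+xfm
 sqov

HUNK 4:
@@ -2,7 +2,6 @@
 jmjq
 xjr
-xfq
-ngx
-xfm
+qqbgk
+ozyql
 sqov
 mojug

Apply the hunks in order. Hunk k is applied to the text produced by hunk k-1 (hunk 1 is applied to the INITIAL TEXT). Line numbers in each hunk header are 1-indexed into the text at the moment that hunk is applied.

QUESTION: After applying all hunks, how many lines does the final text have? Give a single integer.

Hunk 1: at line 1 remove [nle] add [lee,azyyf] -> 7 lines: lxtfl lee azyyf uoegp sik sqov mojug
Hunk 2: at line 1 remove [lee,azyyf] add [jmjq,xjr,xfq] -> 8 lines: lxtfl jmjq xjr xfq uoegp sik sqov mojug
Hunk 3: at line 4 remove [uoegp,sik] add [ngx,xfm] -> 8 lines: lxtfl jmjq xjr xfq ngx xfm sqov mojug
Hunk 4: at line 2 remove [xfq,ngx,xfm] add [qqbgk,ozyql] -> 7 lines: lxtfl jmjq xjr qqbgk ozyql sqov mojug
Final line count: 7

Answer: 7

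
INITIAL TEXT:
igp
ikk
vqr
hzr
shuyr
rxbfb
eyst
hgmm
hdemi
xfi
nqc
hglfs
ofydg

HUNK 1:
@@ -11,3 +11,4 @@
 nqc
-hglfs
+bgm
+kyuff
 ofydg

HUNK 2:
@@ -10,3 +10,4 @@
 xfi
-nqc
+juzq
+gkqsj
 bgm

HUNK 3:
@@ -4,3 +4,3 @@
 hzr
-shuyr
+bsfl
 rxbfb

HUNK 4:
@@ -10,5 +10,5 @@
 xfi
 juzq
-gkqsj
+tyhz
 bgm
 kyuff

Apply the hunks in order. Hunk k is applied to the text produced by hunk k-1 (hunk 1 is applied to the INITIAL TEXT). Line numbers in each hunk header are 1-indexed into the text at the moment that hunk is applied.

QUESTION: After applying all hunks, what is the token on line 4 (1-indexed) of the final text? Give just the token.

Hunk 1: at line 11 remove [hglfs] add [bgm,kyuff] -> 14 lines: igp ikk vqr hzr shuyr rxbfb eyst hgmm hdemi xfi nqc bgm kyuff ofydg
Hunk 2: at line 10 remove [nqc] add [juzq,gkqsj] -> 15 lines: igp ikk vqr hzr shuyr rxbfb eyst hgmm hdemi xfi juzq gkqsj bgm kyuff ofydg
Hunk 3: at line 4 remove [shuyr] add [bsfl] -> 15 lines: igp ikk vqr hzr bsfl rxbfb eyst hgmm hdemi xfi juzq gkqsj bgm kyuff ofydg
Hunk 4: at line 10 remove [gkqsj] add [tyhz] -> 15 lines: igp ikk vqr hzr bsfl rxbfb eyst hgmm hdemi xfi juzq tyhz bgm kyuff ofydg
Final line 4: hzr

Answer: hzr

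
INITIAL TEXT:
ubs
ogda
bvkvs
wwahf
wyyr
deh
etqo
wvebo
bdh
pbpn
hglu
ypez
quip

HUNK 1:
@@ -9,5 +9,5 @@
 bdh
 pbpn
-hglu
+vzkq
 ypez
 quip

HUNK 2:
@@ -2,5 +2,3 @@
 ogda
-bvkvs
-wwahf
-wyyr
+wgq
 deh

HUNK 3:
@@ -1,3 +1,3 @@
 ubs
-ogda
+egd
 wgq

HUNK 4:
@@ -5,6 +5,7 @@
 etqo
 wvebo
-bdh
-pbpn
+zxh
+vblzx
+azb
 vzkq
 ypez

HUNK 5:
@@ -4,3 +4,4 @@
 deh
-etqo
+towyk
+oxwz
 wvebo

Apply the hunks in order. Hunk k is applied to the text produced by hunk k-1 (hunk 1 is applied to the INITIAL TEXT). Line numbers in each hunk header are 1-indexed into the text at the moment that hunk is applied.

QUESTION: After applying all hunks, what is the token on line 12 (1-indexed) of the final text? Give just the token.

Hunk 1: at line 9 remove [hglu] add [vzkq] -> 13 lines: ubs ogda bvkvs wwahf wyyr deh etqo wvebo bdh pbpn vzkq ypez quip
Hunk 2: at line 2 remove [bvkvs,wwahf,wyyr] add [wgq] -> 11 lines: ubs ogda wgq deh etqo wvebo bdh pbpn vzkq ypez quip
Hunk 3: at line 1 remove [ogda] add [egd] -> 11 lines: ubs egd wgq deh etqo wvebo bdh pbpn vzkq ypez quip
Hunk 4: at line 5 remove [bdh,pbpn] add [zxh,vblzx,azb] -> 12 lines: ubs egd wgq deh etqo wvebo zxh vblzx azb vzkq ypez quip
Hunk 5: at line 4 remove [etqo] add [towyk,oxwz] -> 13 lines: ubs egd wgq deh towyk oxwz wvebo zxh vblzx azb vzkq ypez quip
Final line 12: ypez

Answer: ypez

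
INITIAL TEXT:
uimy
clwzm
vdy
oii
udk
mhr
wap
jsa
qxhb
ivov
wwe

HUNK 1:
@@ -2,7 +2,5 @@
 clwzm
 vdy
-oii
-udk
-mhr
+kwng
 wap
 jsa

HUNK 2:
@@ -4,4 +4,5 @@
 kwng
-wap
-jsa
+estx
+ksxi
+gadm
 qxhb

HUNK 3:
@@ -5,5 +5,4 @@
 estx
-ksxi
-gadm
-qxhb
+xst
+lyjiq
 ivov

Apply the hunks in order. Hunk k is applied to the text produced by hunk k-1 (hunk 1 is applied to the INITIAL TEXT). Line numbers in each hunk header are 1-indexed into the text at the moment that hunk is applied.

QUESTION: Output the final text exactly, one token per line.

Answer: uimy
clwzm
vdy
kwng
estx
xst
lyjiq
ivov
wwe

Derivation:
Hunk 1: at line 2 remove [oii,udk,mhr] add [kwng] -> 9 lines: uimy clwzm vdy kwng wap jsa qxhb ivov wwe
Hunk 2: at line 4 remove [wap,jsa] add [estx,ksxi,gadm] -> 10 lines: uimy clwzm vdy kwng estx ksxi gadm qxhb ivov wwe
Hunk 3: at line 5 remove [ksxi,gadm,qxhb] add [xst,lyjiq] -> 9 lines: uimy clwzm vdy kwng estx xst lyjiq ivov wwe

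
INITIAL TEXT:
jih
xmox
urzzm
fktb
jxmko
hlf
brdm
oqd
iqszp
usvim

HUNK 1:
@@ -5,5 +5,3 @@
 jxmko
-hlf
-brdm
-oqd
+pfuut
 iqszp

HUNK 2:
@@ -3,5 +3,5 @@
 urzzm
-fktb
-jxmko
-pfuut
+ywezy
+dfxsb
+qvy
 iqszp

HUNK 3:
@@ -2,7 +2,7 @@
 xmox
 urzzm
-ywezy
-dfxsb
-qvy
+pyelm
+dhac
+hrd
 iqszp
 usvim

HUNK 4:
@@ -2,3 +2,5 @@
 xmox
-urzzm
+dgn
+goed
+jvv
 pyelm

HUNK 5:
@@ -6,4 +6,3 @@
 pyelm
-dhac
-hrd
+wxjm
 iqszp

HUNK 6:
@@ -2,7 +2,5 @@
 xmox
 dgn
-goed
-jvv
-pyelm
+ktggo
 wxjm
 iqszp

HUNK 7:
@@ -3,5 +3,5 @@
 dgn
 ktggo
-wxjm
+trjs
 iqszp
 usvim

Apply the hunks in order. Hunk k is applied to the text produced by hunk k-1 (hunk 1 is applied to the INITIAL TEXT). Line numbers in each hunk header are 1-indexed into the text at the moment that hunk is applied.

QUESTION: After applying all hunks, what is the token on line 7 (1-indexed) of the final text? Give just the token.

Hunk 1: at line 5 remove [hlf,brdm,oqd] add [pfuut] -> 8 lines: jih xmox urzzm fktb jxmko pfuut iqszp usvim
Hunk 2: at line 3 remove [fktb,jxmko,pfuut] add [ywezy,dfxsb,qvy] -> 8 lines: jih xmox urzzm ywezy dfxsb qvy iqszp usvim
Hunk 3: at line 2 remove [ywezy,dfxsb,qvy] add [pyelm,dhac,hrd] -> 8 lines: jih xmox urzzm pyelm dhac hrd iqszp usvim
Hunk 4: at line 2 remove [urzzm] add [dgn,goed,jvv] -> 10 lines: jih xmox dgn goed jvv pyelm dhac hrd iqszp usvim
Hunk 5: at line 6 remove [dhac,hrd] add [wxjm] -> 9 lines: jih xmox dgn goed jvv pyelm wxjm iqszp usvim
Hunk 6: at line 2 remove [goed,jvv,pyelm] add [ktggo] -> 7 lines: jih xmox dgn ktggo wxjm iqszp usvim
Hunk 7: at line 3 remove [wxjm] add [trjs] -> 7 lines: jih xmox dgn ktggo trjs iqszp usvim
Final line 7: usvim

Answer: usvim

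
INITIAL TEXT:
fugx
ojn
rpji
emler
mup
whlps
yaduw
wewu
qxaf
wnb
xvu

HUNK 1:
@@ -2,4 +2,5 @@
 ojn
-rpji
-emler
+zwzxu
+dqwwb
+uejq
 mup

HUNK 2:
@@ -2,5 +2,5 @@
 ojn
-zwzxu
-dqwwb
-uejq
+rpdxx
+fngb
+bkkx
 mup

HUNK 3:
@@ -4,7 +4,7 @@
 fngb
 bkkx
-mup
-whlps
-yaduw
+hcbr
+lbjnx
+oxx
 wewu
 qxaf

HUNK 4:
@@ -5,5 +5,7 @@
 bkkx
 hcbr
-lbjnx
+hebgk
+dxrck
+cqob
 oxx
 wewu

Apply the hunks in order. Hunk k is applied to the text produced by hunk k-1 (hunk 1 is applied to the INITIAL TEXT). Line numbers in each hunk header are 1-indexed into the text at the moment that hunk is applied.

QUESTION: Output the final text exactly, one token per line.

Hunk 1: at line 2 remove [rpji,emler] add [zwzxu,dqwwb,uejq] -> 12 lines: fugx ojn zwzxu dqwwb uejq mup whlps yaduw wewu qxaf wnb xvu
Hunk 2: at line 2 remove [zwzxu,dqwwb,uejq] add [rpdxx,fngb,bkkx] -> 12 lines: fugx ojn rpdxx fngb bkkx mup whlps yaduw wewu qxaf wnb xvu
Hunk 3: at line 4 remove [mup,whlps,yaduw] add [hcbr,lbjnx,oxx] -> 12 lines: fugx ojn rpdxx fngb bkkx hcbr lbjnx oxx wewu qxaf wnb xvu
Hunk 4: at line 5 remove [lbjnx] add [hebgk,dxrck,cqob] -> 14 lines: fugx ojn rpdxx fngb bkkx hcbr hebgk dxrck cqob oxx wewu qxaf wnb xvu

Answer: fugx
ojn
rpdxx
fngb
bkkx
hcbr
hebgk
dxrck
cqob
oxx
wewu
qxaf
wnb
xvu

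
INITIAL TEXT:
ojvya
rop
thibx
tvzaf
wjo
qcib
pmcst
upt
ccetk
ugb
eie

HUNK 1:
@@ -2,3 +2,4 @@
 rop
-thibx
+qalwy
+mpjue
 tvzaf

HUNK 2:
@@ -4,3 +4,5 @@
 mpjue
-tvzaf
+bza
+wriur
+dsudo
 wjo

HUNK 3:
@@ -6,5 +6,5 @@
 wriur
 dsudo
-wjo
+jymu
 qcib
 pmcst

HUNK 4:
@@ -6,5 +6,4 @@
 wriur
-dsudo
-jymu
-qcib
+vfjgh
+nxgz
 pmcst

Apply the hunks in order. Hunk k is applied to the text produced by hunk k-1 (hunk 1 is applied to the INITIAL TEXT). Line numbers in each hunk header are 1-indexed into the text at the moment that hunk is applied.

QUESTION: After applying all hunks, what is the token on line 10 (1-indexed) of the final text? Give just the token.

Answer: upt

Derivation:
Hunk 1: at line 2 remove [thibx] add [qalwy,mpjue] -> 12 lines: ojvya rop qalwy mpjue tvzaf wjo qcib pmcst upt ccetk ugb eie
Hunk 2: at line 4 remove [tvzaf] add [bza,wriur,dsudo] -> 14 lines: ojvya rop qalwy mpjue bza wriur dsudo wjo qcib pmcst upt ccetk ugb eie
Hunk 3: at line 6 remove [wjo] add [jymu] -> 14 lines: ojvya rop qalwy mpjue bza wriur dsudo jymu qcib pmcst upt ccetk ugb eie
Hunk 4: at line 6 remove [dsudo,jymu,qcib] add [vfjgh,nxgz] -> 13 lines: ojvya rop qalwy mpjue bza wriur vfjgh nxgz pmcst upt ccetk ugb eie
Final line 10: upt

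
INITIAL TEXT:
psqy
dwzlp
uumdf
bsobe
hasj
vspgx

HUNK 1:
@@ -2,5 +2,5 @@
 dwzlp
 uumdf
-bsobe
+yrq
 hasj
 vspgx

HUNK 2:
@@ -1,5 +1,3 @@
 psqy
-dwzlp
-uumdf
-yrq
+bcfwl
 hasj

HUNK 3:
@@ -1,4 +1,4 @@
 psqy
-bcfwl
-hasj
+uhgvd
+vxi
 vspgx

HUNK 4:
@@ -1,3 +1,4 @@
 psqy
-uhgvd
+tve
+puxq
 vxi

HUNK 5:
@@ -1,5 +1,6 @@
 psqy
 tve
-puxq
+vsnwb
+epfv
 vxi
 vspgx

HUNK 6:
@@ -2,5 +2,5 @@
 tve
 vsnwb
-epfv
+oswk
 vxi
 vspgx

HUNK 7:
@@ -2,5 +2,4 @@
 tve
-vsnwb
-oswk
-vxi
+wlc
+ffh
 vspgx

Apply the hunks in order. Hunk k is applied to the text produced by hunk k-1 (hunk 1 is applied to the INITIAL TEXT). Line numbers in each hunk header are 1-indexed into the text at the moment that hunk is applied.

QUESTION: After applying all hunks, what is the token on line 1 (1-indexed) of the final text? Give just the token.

Answer: psqy

Derivation:
Hunk 1: at line 2 remove [bsobe] add [yrq] -> 6 lines: psqy dwzlp uumdf yrq hasj vspgx
Hunk 2: at line 1 remove [dwzlp,uumdf,yrq] add [bcfwl] -> 4 lines: psqy bcfwl hasj vspgx
Hunk 3: at line 1 remove [bcfwl,hasj] add [uhgvd,vxi] -> 4 lines: psqy uhgvd vxi vspgx
Hunk 4: at line 1 remove [uhgvd] add [tve,puxq] -> 5 lines: psqy tve puxq vxi vspgx
Hunk 5: at line 1 remove [puxq] add [vsnwb,epfv] -> 6 lines: psqy tve vsnwb epfv vxi vspgx
Hunk 6: at line 2 remove [epfv] add [oswk] -> 6 lines: psqy tve vsnwb oswk vxi vspgx
Hunk 7: at line 2 remove [vsnwb,oswk,vxi] add [wlc,ffh] -> 5 lines: psqy tve wlc ffh vspgx
Final line 1: psqy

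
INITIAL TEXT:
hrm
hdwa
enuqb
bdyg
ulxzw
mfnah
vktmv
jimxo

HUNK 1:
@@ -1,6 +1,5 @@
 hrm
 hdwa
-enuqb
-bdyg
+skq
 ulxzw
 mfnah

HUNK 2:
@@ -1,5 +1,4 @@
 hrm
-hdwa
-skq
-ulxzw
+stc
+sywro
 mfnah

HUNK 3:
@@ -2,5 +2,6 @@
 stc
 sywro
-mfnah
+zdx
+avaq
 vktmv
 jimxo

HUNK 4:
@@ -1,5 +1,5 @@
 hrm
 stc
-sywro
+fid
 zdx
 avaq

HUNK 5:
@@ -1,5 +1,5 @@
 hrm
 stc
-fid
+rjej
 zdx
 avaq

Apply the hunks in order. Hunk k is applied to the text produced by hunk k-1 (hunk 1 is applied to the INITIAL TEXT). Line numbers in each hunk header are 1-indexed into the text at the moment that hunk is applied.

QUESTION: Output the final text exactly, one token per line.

Answer: hrm
stc
rjej
zdx
avaq
vktmv
jimxo

Derivation:
Hunk 1: at line 1 remove [enuqb,bdyg] add [skq] -> 7 lines: hrm hdwa skq ulxzw mfnah vktmv jimxo
Hunk 2: at line 1 remove [hdwa,skq,ulxzw] add [stc,sywro] -> 6 lines: hrm stc sywro mfnah vktmv jimxo
Hunk 3: at line 2 remove [mfnah] add [zdx,avaq] -> 7 lines: hrm stc sywro zdx avaq vktmv jimxo
Hunk 4: at line 1 remove [sywro] add [fid] -> 7 lines: hrm stc fid zdx avaq vktmv jimxo
Hunk 5: at line 1 remove [fid] add [rjej] -> 7 lines: hrm stc rjej zdx avaq vktmv jimxo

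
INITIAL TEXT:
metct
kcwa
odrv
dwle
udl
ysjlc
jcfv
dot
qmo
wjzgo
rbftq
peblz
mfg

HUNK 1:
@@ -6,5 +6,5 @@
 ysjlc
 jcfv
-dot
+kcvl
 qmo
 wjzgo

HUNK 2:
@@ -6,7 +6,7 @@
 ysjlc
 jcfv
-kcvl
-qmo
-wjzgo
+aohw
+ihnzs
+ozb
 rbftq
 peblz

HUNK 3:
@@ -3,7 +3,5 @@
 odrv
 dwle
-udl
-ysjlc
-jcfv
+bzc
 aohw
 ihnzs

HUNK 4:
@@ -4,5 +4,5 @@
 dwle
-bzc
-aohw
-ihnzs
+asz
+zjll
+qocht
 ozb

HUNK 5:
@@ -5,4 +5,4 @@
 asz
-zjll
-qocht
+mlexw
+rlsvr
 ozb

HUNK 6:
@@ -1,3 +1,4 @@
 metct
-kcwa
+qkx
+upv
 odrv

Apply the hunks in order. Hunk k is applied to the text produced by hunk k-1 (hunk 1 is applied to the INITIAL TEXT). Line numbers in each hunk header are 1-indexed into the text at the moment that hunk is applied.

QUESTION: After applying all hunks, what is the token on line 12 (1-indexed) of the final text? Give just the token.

Answer: mfg

Derivation:
Hunk 1: at line 6 remove [dot] add [kcvl] -> 13 lines: metct kcwa odrv dwle udl ysjlc jcfv kcvl qmo wjzgo rbftq peblz mfg
Hunk 2: at line 6 remove [kcvl,qmo,wjzgo] add [aohw,ihnzs,ozb] -> 13 lines: metct kcwa odrv dwle udl ysjlc jcfv aohw ihnzs ozb rbftq peblz mfg
Hunk 3: at line 3 remove [udl,ysjlc,jcfv] add [bzc] -> 11 lines: metct kcwa odrv dwle bzc aohw ihnzs ozb rbftq peblz mfg
Hunk 4: at line 4 remove [bzc,aohw,ihnzs] add [asz,zjll,qocht] -> 11 lines: metct kcwa odrv dwle asz zjll qocht ozb rbftq peblz mfg
Hunk 5: at line 5 remove [zjll,qocht] add [mlexw,rlsvr] -> 11 lines: metct kcwa odrv dwle asz mlexw rlsvr ozb rbftq peblz mfg
Hunk 6: at line 1 remove [kcwa] add [qkx,upv] -> 12 lines: metct qkx upv odrv dwle asz mlexw rlsvr ozb rbftq peblz mfg
Final line 12: mfg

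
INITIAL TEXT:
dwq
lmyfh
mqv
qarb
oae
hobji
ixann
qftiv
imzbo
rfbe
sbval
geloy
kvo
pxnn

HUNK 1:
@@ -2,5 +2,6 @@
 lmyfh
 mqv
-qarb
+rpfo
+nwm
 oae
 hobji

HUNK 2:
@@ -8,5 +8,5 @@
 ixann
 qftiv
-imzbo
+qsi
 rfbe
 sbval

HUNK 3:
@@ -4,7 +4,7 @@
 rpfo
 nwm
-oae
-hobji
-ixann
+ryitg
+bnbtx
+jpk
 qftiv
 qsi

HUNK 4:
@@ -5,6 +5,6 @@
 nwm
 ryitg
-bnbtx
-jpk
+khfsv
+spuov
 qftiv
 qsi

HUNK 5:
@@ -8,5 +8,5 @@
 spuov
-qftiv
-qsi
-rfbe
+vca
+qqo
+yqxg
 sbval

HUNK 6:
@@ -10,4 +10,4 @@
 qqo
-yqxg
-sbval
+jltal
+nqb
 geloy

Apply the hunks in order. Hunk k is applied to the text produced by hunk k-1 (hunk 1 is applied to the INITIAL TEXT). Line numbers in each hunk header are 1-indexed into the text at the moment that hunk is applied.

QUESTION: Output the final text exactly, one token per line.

Hunk 1: at line 2 remove [qarb] add [rpfo,nwm] -> 15 lines: dwq lmyfh mqv rpfo nwm oae hobji ixann qftiv imzbo rfbe sbval geloy kvo pxnn
Hunk 2: at line 8 remove [imzbo] add [qsi] -> 15 lines: dwq lmyfh mqv rpfo nwm oae hobji ixann qftiv qsi rfbe sbval geloy kvo pxnn
Hunk 3: at line 4 remove [oae,hobji,ixann] add [ryitg,bnbtx,jpk] -> 15 lines: dwq lmyfh mqv rpfo nwm ryitg bnbtx jpk qftiv qsi rfbe sbval geloy kvo pxnn
Hunk 4: at line 5 remove [bnbtx,jpk] add [khfsv,spuov] -> 15 lines: dwq lmyfh mqv rpfo nwm ryitg khfsv spuov qftiv qsi rfbe sbval geloy kvo pxnn
Hunk 5: at line 8 remove [qftiv,qsi,rfbe] add [vca,qqo,yqxg] -> 15 lines: dwq lmyfh mqv rpfo nwm ryitg khfsv spuov vca qqo yqxg sbval geloy kvo pxnn
Hunk 6: at line 10 remove [yqxg,sbval] add [jltal,nqb] -> 15 lines: dwq lmyfh mqv rpfo nwm ryitg khfsv spuov vca qqo jltal nqb geloy kvo pxnn

Answer: dwq
lmyfh
mqv
rpfo
nwm
ryitg
khfsv
spuov
vca
qqo
jltal
nqb
geloy
kvo
pxnn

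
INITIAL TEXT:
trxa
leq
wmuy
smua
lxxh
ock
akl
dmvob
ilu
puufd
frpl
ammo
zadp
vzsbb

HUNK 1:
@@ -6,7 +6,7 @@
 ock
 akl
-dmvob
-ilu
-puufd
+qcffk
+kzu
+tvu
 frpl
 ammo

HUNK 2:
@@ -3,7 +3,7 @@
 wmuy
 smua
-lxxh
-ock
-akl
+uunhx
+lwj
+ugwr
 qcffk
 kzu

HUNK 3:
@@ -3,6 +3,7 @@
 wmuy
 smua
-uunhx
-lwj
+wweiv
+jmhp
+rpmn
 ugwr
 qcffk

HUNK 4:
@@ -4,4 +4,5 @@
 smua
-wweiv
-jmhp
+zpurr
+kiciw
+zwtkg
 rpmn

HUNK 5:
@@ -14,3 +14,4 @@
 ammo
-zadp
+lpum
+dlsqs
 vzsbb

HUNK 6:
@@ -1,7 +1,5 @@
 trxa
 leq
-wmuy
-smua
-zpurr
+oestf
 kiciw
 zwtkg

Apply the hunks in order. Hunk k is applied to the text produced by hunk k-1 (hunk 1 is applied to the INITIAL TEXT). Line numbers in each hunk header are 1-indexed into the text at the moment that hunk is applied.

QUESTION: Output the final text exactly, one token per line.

Hunk 1: at line 6 remove [dmvob,ilu,puufd] add [qcffk,kzu,tvu] -> 14 lines: trxa leq wmuy smua lxxh ock akl qcffk kzu tvu frpl ammo zadp vzsbb
Hunk 2: at line 3 remove [lxxh,ock,akl] add [uunhx,lwj,ugwr] -> 14 lines: trxa leq wmuy smua uunhx lwj ugwr qcffk kzu tvu frpl ammo zadp vzsbb
Hunk 3: at line 3 remove [uunhx,lwj] add [wweiv,jmhp,rpmn] -> 15 lines: trxa leq wmuy smua wweiv jmhp rpmn ugwr qcffk kzu tvu frpl ammo zadp vzsbb
Hunk 4: at line 4 remove [wweiv,jmhp] add [zpurr,kiciw,zwtkg] -> 16 lines: trxa leq wmuy smua zpurr kiciw zwtkg rpmn ugwr qcffk kzu tvu frpl ammo zadp vzsbb
Hunk 5: at line 14 remove [zadp] add [lpum,dlsqs] -> 17 lines: trxa leq wmuy smua zpurr kiciw zwtkg rpmn ugwr qcffk kzu tvu frpl ammo lpum dlsqs vzsbb
Hunk 6: at line 1 remove [wmuy,smua,zpurr] add [oestf] -> 15 lines: trxa leq oestf kiciw zwtkg rpmn ugwr qcffk kzu tvu frpl ammo lpum dlsqs vzsbb

Answer: trxa
leq
oestf
kiciw
zwtkg
rpmn
ugwr
qcffk
kzu
tvu
frpl
ammo
lpum
dlsqs
vzsbb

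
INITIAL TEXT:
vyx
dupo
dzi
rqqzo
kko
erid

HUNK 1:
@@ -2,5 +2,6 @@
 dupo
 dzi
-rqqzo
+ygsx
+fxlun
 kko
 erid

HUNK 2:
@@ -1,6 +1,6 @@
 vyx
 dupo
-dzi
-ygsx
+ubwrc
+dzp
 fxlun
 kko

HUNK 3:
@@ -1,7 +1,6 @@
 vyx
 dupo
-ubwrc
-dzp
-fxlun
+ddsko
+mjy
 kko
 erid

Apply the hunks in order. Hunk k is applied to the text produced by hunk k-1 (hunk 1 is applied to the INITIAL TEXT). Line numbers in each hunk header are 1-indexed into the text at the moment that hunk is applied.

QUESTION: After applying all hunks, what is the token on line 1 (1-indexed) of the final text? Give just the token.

Hunk 1: at line 2 remove [rqqzo] add [ygsx,fxlun] -> 7 lines: vyx dupo dzi ygsx fxlun kko erid
Hunk 2: at line 1 remove [dzi,ygsx] add [ubwrc,dzp] -> 7 lines: vyx dupo ubwrc dzp fxlun kko erid
Hunk 3: at line 1 remove [ubwrc,dzp,fxlun] add [ddsko,mjy] -> 6 lines: vyx dupo ddsko mjy kko erid
Final line 1: vyx

Answer: vyx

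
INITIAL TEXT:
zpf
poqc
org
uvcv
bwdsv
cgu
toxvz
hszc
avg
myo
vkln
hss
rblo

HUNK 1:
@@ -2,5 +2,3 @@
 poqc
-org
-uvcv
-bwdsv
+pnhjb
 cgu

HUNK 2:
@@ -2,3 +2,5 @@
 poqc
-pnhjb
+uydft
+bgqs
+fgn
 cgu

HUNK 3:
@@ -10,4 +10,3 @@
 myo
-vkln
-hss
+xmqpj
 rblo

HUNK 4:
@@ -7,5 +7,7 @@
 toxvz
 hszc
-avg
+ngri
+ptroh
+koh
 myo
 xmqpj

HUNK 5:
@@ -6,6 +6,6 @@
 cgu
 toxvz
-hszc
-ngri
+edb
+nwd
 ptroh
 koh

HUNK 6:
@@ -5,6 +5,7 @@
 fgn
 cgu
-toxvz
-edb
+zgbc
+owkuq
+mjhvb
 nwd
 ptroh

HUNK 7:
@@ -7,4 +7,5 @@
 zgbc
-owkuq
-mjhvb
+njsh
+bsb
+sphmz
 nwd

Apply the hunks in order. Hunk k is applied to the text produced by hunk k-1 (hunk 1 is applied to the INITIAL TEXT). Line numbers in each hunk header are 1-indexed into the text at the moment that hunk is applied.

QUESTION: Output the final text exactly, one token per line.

Hunk 1: at line 2 remove [org,uvcv,bwdsv] add [pnhjb] -> 11 lines: zpf poqc pnhjb cgu toxvz hszc avg myo vkln hss rblo
Hunk 2: at line 2 remove [pnhjb] add [uydft,bgqs,fgn] -> 13 lines: zpf poqc uydft bgqs fgn cgu toxvz hszc avg myo vkln hss rblo
Hunk 3: at line 10 remove [vkln,hss] add [xmqpj] -> 12 lines: zpf poqc uydft bgqs fgn cgu toxvz hszc avg myo xmqpj rblo
Hunk 4: at line 7 remove [avg] add [ngri,ptroh,koh] -> 14 lines: zpf poqc uydft bgqs fgn cgu toxvz hszc ngri ptroh koh myo xmqpj rblo
Hunk 5: at line 6 remove [hszc,ngri] add [edb,nwd] -> 14 lines: zpf poqc uydft bgqs fgn cgu toxvz edb nwd ptroh koh myo xmqpj rblo
Hunk 6: at line 5 remove [toxvz,edb] add [zgbc,owkuq,mjhvb] -> 15 lines: zpf poqc uydft bgqs fgn cgu zgbc owkuq mjhvb nwd ptroh koh myo xmqpj rblo
Hunk 7: at line 7 remove [owkuq,mjhvb] add [njsh,bsb,sphmz] -> 16 lines: zpf poqc uydft bgqs fgn cgu zgbc njsh bsb sphmz nwd ptroh koh myo xmqpj rblo

Answer: zpf
poqc
uydft
bgqs
fgn
cgu
zgbc
njsh
bsb
sphmz
nwd
ptroh
koh
myo
xmqpj
rblo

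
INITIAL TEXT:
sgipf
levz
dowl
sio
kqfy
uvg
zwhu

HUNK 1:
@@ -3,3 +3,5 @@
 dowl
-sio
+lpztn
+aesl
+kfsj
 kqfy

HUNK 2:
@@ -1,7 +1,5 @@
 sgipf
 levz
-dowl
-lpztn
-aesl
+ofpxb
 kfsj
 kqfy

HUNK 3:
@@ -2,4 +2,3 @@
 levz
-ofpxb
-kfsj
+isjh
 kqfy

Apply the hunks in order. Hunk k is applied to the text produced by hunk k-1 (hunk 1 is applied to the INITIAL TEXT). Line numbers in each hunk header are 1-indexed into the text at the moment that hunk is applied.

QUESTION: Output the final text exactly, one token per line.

Answer: sgipf
levz
isjh
kqfy
uvg
zwhu

Derivation:
Hunk 1: at line 3 remove [sio] add [lpztn,aesl,kfsj] -> 9 lines: sgipf levz dowl lpztn aesl kfsj kqfy uvg zwhu
Hunk 2: at line 1 remove [dowl,lpztn,aesl] add [ofpxb] -> 7 lines: sgipf levz ofpxb kfsj kqfy uvg zwhu
Hunk 3: at line 2 remove [ofpxb,kfsj] add [isjh] -> 6 lines: sgipf levz isjh kqfy uvg zwhu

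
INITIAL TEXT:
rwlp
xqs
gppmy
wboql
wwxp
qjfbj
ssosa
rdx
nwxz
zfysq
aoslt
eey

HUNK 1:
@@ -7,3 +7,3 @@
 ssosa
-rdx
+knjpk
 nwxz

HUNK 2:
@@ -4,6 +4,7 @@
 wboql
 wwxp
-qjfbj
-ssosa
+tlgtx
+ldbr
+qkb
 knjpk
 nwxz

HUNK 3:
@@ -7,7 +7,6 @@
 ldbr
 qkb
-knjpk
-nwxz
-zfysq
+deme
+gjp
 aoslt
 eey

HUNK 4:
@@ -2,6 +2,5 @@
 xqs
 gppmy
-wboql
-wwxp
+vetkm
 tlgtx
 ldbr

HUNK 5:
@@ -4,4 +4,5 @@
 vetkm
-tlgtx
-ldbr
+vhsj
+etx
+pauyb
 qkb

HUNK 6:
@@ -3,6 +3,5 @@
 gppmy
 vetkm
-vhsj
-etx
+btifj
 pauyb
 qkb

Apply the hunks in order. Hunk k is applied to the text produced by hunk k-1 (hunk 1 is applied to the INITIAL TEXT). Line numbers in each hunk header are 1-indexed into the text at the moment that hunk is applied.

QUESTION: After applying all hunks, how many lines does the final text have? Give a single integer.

Answer: 11

Derivation:
Hunk 1: at line 7 remove [rdx] add [knjpk] -> 12 lines: rwlp xqs gppmy wboql wwxp qjfbj ssosa knjpk nwxz zfysq aoslt eey
Hunk 2: at line 4 remove [qjfbj,ssosa] add [tlgtx,ldbr,qkb] -> 13 lines: rwlp xqs gppmy wboql wwxp tlgtx ldbr qkb knjpk nwxz zfysq aoslt eey
Hunk 3: at line 7 remove [knjpk,nwxz,zfysq] add [deme,gjp] -> 12 lines: rwlp xqs gppmy wboql wwxp tlgtx ldbr qkb deme gjp aoslt eey
Hunk 4: at line 2 remove [wboql,wwxp] add [vetkm] -> 11 lines: rwlp xqs gppmy vetkm tlgtx ldbr qkb deme gjp aoslt eey
Hunk 5: at line 4 remove [tlgtx,ldbr] add [vhsj,etx,pauyb] -> 12 lines: rwlp xqs gppmy vetkm vhsj etx pauyb qkb deme gjp aoslt eey
Hunk 6: at line 3 remove [vhsj,etx] add [btifj] -> 11 lines: rwlp xqs gppmy vetkm btifj pauyb qkb deme gjp aoslt eey
Final line count: 11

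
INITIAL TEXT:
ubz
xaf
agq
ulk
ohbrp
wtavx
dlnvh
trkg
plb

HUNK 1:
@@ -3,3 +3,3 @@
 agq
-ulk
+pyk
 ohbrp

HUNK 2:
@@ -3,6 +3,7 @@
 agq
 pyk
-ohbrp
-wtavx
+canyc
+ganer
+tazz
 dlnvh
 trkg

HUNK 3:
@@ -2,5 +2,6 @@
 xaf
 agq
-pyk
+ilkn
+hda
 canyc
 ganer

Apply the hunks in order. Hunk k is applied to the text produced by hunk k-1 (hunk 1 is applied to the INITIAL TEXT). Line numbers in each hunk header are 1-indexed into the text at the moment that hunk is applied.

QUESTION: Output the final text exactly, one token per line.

Hunk 1: at line 3 remove [ulk] add [pyk] -> 9 lines: ubz xaf agq pyk ohbrp wtavx dlnvh trkg plb
Hunk 2: at line 3 remove [ohbrp,wtavx] add [canyc,ganer,tazz] -> 10 lines: ubz xaf agq pyk canyc ganer tazz dlnvh trkg plb
Hunk 3: at line 2 remove [pyk] add [ilkn,hda] -> 11 lines: ubz xaf agq ilkn hda canyc ganer tazz dlnvh trkg plb

Answer: ubz
xaf
agq
ilkn
hda
canyc
ganer
tazz
dlnvh
trkg
plb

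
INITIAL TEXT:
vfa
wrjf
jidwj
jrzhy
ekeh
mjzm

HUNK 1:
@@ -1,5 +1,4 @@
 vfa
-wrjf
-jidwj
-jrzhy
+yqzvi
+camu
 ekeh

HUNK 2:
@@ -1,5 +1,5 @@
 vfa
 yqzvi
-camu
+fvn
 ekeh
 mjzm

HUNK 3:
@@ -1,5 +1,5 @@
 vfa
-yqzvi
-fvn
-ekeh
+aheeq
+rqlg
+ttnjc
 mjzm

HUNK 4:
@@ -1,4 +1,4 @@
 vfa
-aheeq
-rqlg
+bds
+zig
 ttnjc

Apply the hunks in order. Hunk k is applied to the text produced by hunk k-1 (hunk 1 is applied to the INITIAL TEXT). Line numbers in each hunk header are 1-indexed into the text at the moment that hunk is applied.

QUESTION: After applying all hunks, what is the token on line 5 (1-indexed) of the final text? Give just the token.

Answer: mjzm

Derivation:
Hunk 1: at line 1 remove [wrjf,jidwj,jrzhy] add [yqzvi,camu] -> 5 lines: vfa yqzvi camu ekeh mjzm
Hunk 2: at line 1 remove [camu] add [fvn] -> 5 lines: vfa yqzvi fvn ekeh mjzm
Hunk 3: at line 1 remove [yqzvi,fvn,ekeh] add [aheeq,rqlg,ttnjc] -> 5 lines: vfa aheeq rqlg ttnjc mjzm
Hunk 4: at line 1 remove [aheeq,rqlg] add [bds,zig] -> 5 lines: vfa bds zig ttnjc mjzm
Final line 5: mjzm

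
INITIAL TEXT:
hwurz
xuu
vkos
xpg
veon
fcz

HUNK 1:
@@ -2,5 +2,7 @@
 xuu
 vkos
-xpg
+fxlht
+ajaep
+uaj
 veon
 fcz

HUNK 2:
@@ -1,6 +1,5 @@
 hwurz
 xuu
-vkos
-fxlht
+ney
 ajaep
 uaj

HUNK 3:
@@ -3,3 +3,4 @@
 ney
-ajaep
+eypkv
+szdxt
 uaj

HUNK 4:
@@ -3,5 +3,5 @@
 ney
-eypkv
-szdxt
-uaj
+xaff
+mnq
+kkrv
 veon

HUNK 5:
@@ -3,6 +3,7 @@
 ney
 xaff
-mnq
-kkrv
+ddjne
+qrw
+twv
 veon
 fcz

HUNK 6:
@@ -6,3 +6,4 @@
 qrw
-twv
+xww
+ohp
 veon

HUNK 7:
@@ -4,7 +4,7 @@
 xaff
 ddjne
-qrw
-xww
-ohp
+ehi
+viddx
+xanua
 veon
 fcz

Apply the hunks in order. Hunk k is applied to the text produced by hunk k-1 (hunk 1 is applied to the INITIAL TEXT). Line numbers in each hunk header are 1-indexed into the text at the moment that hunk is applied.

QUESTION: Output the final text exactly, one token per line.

Answer: hwurz
xuu
ney
xaff
ddjne
ehi
viddx
xanua
veon
fcz

Derivation:
Hunk 1: at line 2 remove [xpg] add [fxlht,ajaep,uaj] -> 8 lines: hwurz xuu vkos fxlht ajaep uaj veon fcz
Hunk 2: at line 1 remove [vkos,fxlht] add [ney] -> 7 lines: hwurz xuu ney ajaep uaj veon fcz
Hunk 3: at line 3 remove [ajaep] add [eypkv,szdxt] -> 8 lines: hwurz xuu ney eypkv szdxt uaj veon fcz
Hunk 4: at line 3 remove [eypkv,szdxt,uaj] add [xaff,mnq,kkrv] -> 8 lines: hwurz xuu ney xaff mnq kkrv veon fcz
Hunk 5: at line 3 remove [mnq,kkrv] add [ddjne,qrw,twv] -> 9 lines: hwurz xuu ney xaff ddjne qrw twv veon fcz
Hunk 6: at line 6 remove [twv] add [xww,ohp] -> 10 lines: hwurz xuu ney xaff ddjne qrw xww ohp veon fcz
Hunk 7: at line 4 remove [qrw,xww,ohp] add [ehi,viddx,xanua] -> 10 lines: hwurz xuu ney xaff ddjne ehi viddx xanua veon fcz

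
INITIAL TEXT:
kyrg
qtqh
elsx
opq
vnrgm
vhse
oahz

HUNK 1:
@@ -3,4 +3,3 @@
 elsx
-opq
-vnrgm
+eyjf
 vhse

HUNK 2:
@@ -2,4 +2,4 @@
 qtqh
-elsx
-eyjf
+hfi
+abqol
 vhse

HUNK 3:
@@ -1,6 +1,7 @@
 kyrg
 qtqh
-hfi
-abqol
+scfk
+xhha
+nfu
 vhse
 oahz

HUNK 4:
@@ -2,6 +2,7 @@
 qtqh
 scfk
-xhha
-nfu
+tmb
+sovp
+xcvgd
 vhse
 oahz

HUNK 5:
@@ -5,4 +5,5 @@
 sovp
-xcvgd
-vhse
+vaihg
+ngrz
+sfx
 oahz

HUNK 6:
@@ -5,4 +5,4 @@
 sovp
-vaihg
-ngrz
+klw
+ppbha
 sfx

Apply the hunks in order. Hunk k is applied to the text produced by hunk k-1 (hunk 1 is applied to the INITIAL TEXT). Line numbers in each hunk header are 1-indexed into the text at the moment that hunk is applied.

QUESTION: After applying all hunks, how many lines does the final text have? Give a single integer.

Hunk 1: at line 3 remove [opq,vnrgm] add [eyjf] -> 6 lines: kyrg qtqh elsx eyjf vhse oahz
Hunk 2: at line 2 remove [elsx,eyjf] add [hfi,abqol] -> 6 lines: kyrg qtqh hfi abqol vhse oahz
Hunk 3: at line 1 remove [hfi,abqol] add [scfk,xhha,nfu] -> 7 lines: kyrg qtqh scfk xhha nfu vhse oahz
Hunk 4: at line 2 remove [xhha,nfu] add [tmb,sovp,xcvgd] -> 8 lines: kyrg qtqh scfk tmb sovp xcvgd vhse oahz
Hunk 5: at line 5 remove [xcvgd,vhse] add [vaihg,ngrz,sfx] -> 9 lines: kyrg qtqh scfk tmb sovp vaihg ngrz sfx oahz
Hunk 6: at line 5 remove [vaihg,ngrz] add [klw,ppbha] -> 9 lines: kyrg qtqh scfk tmb sovp klw ppbha sfx oahz
Final line count: 9

Answer: 9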